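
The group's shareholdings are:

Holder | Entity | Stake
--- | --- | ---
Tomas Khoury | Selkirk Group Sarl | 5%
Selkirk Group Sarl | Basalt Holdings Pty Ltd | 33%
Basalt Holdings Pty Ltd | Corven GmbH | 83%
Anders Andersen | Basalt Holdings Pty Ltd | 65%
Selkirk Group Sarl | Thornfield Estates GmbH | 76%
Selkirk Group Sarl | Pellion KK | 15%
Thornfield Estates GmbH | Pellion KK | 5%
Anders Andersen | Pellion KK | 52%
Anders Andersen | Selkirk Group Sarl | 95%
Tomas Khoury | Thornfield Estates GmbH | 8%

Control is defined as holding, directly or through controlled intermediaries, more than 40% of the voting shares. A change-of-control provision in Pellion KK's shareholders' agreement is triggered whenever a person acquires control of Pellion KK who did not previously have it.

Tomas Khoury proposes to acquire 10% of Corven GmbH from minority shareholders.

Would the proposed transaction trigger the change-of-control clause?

No

The purchase changes only Tomas's holdings, so Tomas is the only person who could newly come to control Pellion.
Tomas's largest direct stake is 8% in Thornfield, which does not meet the threshold, so Tomas controls no company.
Neither Tomas nor any entity Tomas controls holds any voting interest in Pellion.
So before the transaction, Tomas does not control Pellion.
After the purchase, Tomas holds 10% of Corven directly.
Tomas's side now holds 10% of Corven, not > 40%, so Tomas still does not control Corven.
After the transaction, neither Tomas nor any entity Tomas controls holds a voting interest in Pellion, so Tomas still does not control it.
No new person acquires control, so the clause is not triggered.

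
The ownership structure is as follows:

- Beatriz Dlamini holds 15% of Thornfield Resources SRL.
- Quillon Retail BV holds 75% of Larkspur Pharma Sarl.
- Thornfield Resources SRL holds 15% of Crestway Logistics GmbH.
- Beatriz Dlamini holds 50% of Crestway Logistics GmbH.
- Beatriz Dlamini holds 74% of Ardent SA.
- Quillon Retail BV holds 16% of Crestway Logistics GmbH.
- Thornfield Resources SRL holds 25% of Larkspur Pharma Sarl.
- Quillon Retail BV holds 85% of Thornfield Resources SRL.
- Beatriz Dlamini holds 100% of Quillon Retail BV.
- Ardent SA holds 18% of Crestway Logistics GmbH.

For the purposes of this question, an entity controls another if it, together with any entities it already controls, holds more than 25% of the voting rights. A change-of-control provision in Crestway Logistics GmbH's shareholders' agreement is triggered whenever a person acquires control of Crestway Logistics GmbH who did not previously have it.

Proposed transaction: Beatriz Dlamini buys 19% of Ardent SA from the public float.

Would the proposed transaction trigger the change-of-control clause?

The purchase changes only Beatriz's holdings, so Beatriz is the only person who could newly come to control Crestway.
Beatriz holds 100% of Quillon, so Beatriz controls Quillon.
Beatriz holds 74% of Ardent, so Beatriz controls Ardent.
Beatriz and Quillon together hold 15% + 85% = 100% of Thornfield, so Beatriz controls Thornfield.
Beatriz and Ardent and Quillon and Thornfield together hold 50% + 18% + 16% + 15% = 99% of Crestway, so Beatriz controls Crestway.
So Beatriz already controls Crestway before the transaction.
After the purchase, Beatriz's direct stake in Ardent rises to 74% + 19% = 93%.
Beatriz controlled Crestway already, so this is not a new person acquiring control; every other person's position is unchanged or reduced.
No new person acquires control, so the clause is not triggered.

No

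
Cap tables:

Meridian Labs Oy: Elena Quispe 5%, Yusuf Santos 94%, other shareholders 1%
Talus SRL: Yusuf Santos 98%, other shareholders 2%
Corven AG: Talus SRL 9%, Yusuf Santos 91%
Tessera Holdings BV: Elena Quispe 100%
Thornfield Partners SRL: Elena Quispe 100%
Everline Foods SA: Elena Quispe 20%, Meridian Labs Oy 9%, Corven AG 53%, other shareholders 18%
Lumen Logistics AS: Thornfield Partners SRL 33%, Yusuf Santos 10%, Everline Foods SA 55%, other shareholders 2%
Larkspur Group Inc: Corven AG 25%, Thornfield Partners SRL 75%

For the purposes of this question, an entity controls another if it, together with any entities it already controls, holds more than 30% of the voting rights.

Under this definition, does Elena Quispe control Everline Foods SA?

No

Elena holds 100% of Tessera, so Elena controls Tessera.
Elena holds 100% of Thornfield, so Elena controls Thornfield.
Thornfield holds 33% of Lumen, so Elena controls Lumen.
Thornfield holds 75% of Larkspur, so Elena controls Larkspur.
In Everline, Elena's side holds only 20%, not > 30%.
So Elena does not control Everline.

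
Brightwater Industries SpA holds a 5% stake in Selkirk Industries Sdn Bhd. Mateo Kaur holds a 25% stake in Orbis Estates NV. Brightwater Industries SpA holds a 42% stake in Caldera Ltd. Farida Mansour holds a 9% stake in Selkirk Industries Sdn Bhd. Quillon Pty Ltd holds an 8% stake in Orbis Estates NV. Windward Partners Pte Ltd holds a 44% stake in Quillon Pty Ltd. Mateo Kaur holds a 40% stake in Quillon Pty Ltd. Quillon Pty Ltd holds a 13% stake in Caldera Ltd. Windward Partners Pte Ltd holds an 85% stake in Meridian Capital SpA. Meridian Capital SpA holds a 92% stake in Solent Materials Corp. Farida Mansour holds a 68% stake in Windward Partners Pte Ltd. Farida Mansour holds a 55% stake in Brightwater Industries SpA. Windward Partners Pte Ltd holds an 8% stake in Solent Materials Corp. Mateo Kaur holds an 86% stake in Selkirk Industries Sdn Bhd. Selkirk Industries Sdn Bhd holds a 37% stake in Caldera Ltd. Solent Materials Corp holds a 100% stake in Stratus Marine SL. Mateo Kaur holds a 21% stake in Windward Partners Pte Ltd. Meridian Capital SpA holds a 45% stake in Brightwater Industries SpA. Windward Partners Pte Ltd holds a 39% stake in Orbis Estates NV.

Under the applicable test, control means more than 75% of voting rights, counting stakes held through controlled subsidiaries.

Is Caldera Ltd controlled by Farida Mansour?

Farida's largest direct stake is 68% in Windward, which does not meet the threshold, so Farida controls no company.
Neither Farida nor any entity Farida controls holds any voting interest in Caldera.
So Farida does not control Caldera.

No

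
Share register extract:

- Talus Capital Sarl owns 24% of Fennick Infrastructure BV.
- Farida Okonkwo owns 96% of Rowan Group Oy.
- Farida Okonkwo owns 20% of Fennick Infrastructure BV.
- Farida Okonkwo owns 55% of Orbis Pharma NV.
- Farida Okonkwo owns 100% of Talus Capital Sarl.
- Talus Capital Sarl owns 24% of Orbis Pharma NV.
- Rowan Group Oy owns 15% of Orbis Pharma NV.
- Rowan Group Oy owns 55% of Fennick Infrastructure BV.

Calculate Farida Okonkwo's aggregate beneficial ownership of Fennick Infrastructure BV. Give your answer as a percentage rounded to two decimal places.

96.80%

Farida reaches Fennick along 3 paths.
Via Rowan: 96% × 55% = 52.8%.
Via Talus: 100% × 24% = 24%.
Direct stake: 20% = 20%.
Total: 52.8% + 24% + 20% = 96.8%.
Rounded: 96.80%.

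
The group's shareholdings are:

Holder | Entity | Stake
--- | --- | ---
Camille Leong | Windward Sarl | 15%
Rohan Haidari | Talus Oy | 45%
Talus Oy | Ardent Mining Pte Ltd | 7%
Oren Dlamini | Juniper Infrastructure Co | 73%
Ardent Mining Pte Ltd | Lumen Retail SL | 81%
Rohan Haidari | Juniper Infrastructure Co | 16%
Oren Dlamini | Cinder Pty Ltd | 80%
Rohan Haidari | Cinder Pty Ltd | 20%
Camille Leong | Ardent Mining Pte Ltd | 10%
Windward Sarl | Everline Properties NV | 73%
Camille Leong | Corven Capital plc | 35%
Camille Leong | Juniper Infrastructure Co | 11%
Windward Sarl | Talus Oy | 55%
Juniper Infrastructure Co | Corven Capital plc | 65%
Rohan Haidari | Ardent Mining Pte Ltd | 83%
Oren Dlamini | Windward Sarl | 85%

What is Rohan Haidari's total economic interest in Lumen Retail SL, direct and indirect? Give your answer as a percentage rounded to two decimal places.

Rohan reaches Lumen along 2 paths.
Via Ardent: 83% × 81% = 67.23%.
Via Talus → Ardent: 45% × 7% × 81% = 2.5515%.
Total: 67.23% + 2.5515% = 69.7815%.
Rounded: 69.78%.

69.78%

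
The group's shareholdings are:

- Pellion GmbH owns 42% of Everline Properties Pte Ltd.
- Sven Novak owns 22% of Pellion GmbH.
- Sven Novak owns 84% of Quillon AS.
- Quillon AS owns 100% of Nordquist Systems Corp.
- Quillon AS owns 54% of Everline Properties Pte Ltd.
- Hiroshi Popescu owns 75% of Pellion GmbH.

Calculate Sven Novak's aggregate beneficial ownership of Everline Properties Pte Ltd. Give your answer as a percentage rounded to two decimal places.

Sven reaches Everline along 2 paths.
Via Pellion: 22% × 42% = 9.24%.
Via Quillon: 84% × 54% = 45.36%.
Total: 9.24% + 45.36% = 54.6%.
Rounded: 54.60%.

54.60%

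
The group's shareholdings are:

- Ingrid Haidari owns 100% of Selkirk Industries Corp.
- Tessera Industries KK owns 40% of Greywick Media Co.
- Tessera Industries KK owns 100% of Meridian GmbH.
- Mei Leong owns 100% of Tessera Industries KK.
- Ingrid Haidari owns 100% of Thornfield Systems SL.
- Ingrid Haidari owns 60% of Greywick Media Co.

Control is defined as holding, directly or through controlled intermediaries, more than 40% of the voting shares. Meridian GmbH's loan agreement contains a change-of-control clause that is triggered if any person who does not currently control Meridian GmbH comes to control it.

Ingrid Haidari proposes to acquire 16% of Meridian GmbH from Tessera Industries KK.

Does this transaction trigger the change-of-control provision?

The purchase adds only to Ingrid's holdings (Tessera's stake shrinks), so Ingrid is the only person who could newly come to control Meridian.
Ingrid holds 60% of Greywick, so Ingrid controls Greywick.
Ingrid holds 100% of Thornfield, so Ingrid controls Thornfield.
Ingrid holds 100% of Selkirk, so Ingrid controls Selkirk.
Neither Ingrid nor any entity Ingrid controls holds any voting interest in Meridian.
So before the transaction, Ingrid does not control Meridian.
After the purchase, Ingrid holds 16% of Meridian directly, and Tessera's stake falls to 84%.
After the transaction, Ingrid's side holds 16% of Meridian, not > 40%, so Ingrid still does not control Meridian.
No new person acquires control, so the clause is not triggered.

No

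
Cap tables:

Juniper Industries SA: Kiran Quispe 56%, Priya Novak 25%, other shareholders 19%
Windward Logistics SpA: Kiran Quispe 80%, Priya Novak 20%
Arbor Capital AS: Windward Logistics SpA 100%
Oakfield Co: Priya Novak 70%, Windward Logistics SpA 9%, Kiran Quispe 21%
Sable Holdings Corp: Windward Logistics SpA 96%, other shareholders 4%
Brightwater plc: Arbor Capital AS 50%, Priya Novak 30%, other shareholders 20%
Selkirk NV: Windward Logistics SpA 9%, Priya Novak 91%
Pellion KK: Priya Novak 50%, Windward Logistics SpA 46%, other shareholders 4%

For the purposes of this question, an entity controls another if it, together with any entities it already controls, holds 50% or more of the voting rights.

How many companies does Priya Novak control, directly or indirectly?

Priya holds 70% of Oakfield, so Priya controls Oakfield.
Priya holds 91% of Selkirk, so Priya controls Selkirk.
Priya holds 50% of Pellion, so Priya controls Pellion.
No other company's threshold is met.
Priya controls 3 companies.

3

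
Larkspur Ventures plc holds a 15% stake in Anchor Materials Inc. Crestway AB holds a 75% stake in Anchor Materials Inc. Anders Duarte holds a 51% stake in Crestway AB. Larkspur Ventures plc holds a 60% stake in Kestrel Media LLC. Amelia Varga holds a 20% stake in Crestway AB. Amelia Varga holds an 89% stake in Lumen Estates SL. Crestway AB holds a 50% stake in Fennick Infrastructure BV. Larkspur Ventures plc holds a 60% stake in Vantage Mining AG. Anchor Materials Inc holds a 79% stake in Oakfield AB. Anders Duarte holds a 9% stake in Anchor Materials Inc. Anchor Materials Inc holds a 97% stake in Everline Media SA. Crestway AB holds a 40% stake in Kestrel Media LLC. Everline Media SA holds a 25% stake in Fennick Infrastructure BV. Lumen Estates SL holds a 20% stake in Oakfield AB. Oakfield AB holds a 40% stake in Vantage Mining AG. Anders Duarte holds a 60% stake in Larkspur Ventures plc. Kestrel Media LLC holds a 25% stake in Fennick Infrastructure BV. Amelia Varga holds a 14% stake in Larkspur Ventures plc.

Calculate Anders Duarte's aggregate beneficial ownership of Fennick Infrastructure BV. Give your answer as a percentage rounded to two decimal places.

53.24%

Anders reaches Fennick along 6 paths.
Via Crestway: 51% × 50% = 25.5%.
Via Larkspur → Kestrel: 60% × 60% × 25% = 9%.
Via Crestway → Kestrel: 51% × 40% × 25% = 5.1%.
Via Anchor → Everline: 9% × 97% × 25% = 2.1825%.
Via Crestway → Anchor → Everline: 51% × 75% × 97% × 25% = 9.275625%.
Via Larkspur → Anchor → Everline: 60% × 15% × 97% × 25% = 2.1825%.
Total: 25.5% + 9% + 5.1% + 2.1825% + 9.275625% + 2.1825% = 53.240625%.
Rounded: 53.24%.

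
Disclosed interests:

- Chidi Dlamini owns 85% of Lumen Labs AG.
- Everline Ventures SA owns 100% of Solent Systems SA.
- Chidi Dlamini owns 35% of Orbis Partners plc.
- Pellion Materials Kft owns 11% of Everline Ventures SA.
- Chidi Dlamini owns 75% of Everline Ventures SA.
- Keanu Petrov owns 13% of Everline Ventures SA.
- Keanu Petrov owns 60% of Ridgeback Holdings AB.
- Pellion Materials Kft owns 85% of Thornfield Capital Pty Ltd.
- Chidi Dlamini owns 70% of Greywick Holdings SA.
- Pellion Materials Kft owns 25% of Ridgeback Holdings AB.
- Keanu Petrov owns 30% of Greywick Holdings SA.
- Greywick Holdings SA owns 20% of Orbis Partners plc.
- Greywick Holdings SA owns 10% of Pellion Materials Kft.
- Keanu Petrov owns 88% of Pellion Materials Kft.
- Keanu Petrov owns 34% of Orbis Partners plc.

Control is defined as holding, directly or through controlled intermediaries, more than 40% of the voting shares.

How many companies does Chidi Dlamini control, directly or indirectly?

5

Chidi holds 70% of Greywick, so Chidi controls Greywick.
Chidi and Greywick together hold 35% + 20% = 55% of Orbis, so Chidi controls Orbis.
Chidi holds 75% of Everline, so Chidi controls Everline.
Everline holds 100% of Solent, so Chidi controls Solent.
Chidi holds 85% of Lumen, so Chidi controls Lumen.
No other company's threshold is met.
Chidi controls 5 companies.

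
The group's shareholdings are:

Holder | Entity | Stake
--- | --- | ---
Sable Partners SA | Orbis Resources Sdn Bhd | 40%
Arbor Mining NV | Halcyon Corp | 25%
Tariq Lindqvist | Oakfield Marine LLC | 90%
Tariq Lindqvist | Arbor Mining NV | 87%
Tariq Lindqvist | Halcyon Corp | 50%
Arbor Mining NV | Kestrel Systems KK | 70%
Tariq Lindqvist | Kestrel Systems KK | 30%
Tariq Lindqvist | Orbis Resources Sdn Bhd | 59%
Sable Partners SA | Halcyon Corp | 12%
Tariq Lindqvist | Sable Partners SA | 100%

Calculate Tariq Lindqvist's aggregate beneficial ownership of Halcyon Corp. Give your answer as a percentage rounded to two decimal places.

Tariq reaches Halcyon along 3 paths.
Via Sable: 100% × 12% = 12%.
Via Arbor: 87% × 25% = 21.75%.
Direct stake: 50% = 50%.
Total: 12% + 21.75% + 50% = 83.75%.

83.75%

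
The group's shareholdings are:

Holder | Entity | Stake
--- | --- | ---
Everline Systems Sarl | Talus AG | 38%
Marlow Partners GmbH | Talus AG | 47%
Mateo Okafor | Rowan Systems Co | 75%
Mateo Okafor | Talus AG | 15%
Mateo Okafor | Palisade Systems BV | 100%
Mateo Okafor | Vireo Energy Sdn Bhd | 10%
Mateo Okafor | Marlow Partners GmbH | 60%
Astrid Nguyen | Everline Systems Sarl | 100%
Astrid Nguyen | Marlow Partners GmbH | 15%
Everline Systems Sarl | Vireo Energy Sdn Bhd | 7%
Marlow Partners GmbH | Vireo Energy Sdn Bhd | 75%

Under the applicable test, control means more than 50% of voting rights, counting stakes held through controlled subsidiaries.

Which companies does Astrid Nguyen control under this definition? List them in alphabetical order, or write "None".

Everline Systems Sarl

Astrid holds 100% of Everline, so Astrid controls Everline.
No other company's threshold is met.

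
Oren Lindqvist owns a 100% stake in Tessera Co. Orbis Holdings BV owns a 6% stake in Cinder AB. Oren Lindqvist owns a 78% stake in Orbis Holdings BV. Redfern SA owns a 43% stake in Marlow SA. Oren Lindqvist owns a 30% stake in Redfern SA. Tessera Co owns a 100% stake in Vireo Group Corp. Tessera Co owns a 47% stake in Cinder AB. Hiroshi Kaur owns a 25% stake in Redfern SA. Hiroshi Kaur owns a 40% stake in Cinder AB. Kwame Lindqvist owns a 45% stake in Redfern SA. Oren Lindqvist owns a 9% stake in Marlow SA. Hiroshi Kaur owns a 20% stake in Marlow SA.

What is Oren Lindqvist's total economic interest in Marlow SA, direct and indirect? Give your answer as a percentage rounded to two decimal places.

21.90%

Oren reaches Marlow along 2 paths.
Via Redfern: 30% × 43% = 12.9%.
Direct stake: 9% = 9%.
Total: 12.9% + 9% = 21.9%.
Rounded: 21.90%.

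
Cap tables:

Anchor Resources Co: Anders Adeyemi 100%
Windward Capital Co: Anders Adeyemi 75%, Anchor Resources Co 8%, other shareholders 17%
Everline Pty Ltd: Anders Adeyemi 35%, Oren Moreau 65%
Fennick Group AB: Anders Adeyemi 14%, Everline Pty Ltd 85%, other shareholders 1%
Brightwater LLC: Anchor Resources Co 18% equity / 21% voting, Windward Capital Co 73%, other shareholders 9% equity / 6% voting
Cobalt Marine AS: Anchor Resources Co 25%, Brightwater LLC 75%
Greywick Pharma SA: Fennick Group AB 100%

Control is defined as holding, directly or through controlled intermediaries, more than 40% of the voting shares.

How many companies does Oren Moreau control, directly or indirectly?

3

Oren holds 65% of Everline, so Oren controls Everline.
Everline holds 85% of Fennick, so Oren controls Fennick.
Fennick holds 100% of Greywick, so Oren controls Greywick.
No other company's threshold is met.
Oren controls 3 companies.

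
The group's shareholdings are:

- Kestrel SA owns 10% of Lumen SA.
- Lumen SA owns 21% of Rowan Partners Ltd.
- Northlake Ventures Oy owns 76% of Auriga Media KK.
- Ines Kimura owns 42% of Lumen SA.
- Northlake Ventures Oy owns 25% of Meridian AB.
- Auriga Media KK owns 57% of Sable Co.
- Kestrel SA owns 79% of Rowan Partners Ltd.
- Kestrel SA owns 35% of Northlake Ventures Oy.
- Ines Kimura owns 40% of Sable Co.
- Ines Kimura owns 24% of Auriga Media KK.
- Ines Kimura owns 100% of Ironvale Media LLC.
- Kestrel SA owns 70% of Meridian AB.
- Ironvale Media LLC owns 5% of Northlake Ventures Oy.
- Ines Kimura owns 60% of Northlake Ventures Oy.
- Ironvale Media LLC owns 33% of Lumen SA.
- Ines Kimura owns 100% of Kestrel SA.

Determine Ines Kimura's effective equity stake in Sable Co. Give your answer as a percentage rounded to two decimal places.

97.00%

Ines reaches Sable along 5 paths.
Via Auriga: 24% × 57% = 13.68%.
Via Northlake → Auriga: 60% × 76% × 57% = 25.992%.
Via Kestrel → Northlake → Auriga: 100% × 35% × 76% × 57% = 15.162%.
Via Ironvale → Northlake → Auriga: 100% × 5% × 76% × 57% = 2.166%.
Direct stake: 40% = 40%.
Total: 13.68% + 25.992% + 15.162% + 2.166% + 40% = 97%.
Rounded: 97.00%.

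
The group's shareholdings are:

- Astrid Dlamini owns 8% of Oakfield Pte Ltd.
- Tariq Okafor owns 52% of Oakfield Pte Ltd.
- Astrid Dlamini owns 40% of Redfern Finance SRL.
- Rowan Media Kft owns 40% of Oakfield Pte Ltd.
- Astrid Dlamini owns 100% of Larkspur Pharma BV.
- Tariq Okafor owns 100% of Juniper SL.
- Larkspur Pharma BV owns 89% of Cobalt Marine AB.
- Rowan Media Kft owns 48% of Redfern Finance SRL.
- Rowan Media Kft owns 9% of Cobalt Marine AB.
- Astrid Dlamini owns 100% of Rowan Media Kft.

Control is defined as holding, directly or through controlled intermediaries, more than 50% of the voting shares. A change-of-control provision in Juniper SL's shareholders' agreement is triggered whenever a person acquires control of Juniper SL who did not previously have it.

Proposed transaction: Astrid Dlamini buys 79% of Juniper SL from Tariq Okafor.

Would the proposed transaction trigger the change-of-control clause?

The purchase adds only to Astrid's holdings (Tariq's stake shrinks), so Astrid is the only person who could newly come to control Juniper.
Astrid holds 100% of Rowan, so Astrid controls Rowan.
Rowan and Astrid together hold 48% + 40% = 88% of Redfern, so Astrid controls Redfern.
Astrid holds 100% of Larkspur, so Astrid controls Larkspur.
Larkspur and Rowan together hold 89% + 9% = 98% of Cobalt, so Astrid controls Cobalt.
Neither Astrid nor any entity Astrid controls holds any voting interest in Juniper.
So before the transaction, Astrid does not control Juniper.
After the purchase, Astrid holds 79% of Juniper directly, and Tariq's stake falls to 21%.
Astrid holds 79% of Juniper, so Astrid controls Juniper.
Astrid did not control Juniper before and does after, so the clause is triggered.

Yes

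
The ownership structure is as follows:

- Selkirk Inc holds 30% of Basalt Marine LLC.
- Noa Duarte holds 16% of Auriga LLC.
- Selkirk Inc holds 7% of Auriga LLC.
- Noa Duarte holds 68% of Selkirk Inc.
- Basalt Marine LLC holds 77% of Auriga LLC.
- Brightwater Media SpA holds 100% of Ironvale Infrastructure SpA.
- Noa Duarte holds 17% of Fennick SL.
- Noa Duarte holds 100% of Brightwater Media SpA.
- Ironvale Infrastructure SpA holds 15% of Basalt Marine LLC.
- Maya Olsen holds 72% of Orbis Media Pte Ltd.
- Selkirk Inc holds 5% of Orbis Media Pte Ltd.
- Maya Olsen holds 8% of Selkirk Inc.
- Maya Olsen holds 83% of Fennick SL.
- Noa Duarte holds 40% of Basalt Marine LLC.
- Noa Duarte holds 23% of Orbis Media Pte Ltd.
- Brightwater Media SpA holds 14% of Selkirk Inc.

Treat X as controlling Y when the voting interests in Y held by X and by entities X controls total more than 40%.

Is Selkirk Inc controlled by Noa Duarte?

Yes

Noa holds 100% of Brightwater, so Noa controls Brightwater.
Noa and Brightwater together hold 68% + 14% = 82% of Selkirk, so Noa controls Selkirk.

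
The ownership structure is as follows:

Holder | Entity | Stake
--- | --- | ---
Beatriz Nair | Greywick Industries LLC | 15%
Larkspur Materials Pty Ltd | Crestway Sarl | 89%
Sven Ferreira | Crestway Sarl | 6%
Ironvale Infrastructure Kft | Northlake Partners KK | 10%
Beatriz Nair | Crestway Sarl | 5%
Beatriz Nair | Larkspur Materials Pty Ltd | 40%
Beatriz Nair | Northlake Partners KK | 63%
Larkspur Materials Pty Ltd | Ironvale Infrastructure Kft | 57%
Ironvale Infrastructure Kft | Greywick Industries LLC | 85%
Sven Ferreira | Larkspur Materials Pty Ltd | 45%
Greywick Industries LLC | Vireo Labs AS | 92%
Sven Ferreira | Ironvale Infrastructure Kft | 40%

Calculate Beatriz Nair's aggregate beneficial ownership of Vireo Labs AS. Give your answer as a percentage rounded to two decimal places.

Beatriz reaches Vireo along 2 paths.
Via Larkspur → Ironvale → Greywick: 40% × 57% × 85% × 92% = 17.8296%.
Via Greywick: 15% × 92% = 13.8%.
Total: 17.8296% + 13.8% = 31.6296%.
Rounded: 31.63%.

31.63%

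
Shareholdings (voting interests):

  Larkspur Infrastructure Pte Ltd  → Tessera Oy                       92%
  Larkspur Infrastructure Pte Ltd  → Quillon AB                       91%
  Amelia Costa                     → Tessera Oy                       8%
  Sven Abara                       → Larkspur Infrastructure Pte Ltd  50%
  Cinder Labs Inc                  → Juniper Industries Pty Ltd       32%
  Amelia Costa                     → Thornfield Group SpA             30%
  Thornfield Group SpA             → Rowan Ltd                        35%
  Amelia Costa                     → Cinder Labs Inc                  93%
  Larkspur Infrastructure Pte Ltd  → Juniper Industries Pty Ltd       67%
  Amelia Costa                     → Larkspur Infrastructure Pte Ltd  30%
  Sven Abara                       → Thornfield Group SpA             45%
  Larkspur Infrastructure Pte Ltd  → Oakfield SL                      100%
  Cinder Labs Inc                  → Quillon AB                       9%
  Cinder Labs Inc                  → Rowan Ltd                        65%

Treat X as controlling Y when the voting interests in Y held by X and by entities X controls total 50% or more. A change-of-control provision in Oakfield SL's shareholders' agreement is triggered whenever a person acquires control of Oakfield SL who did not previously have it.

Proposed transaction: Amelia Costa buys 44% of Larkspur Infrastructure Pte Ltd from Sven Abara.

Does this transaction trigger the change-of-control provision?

The purchase adds only to Amelia's holdings (Sven's stake shrinks), so Amelia is the only person who could newly come to control Oakfield.
Amelia holds 93% of Cinder, so Amelia controls Cinder.
Cinder holds 65% of Rowan, so Amelia controls Rowan.
Neither Amelia nor any entity Amelia controls holds any voting interest in Oakfield.
So before the transaction, Amelia does not control Oakfield.
After the purchase, Amelia's direct stake in Larkspur rises to 30% + 44% = 74%, and Sven's stake falls to 6%.
Amelia holds 74% of Larkspur, so Amelia controls Larkspur.
Larkspur holds 100% of Oakfield, so Amelia controls Oakfield.
Amelia did not control Oakfield before and does after, so the clause is triggered.

Yes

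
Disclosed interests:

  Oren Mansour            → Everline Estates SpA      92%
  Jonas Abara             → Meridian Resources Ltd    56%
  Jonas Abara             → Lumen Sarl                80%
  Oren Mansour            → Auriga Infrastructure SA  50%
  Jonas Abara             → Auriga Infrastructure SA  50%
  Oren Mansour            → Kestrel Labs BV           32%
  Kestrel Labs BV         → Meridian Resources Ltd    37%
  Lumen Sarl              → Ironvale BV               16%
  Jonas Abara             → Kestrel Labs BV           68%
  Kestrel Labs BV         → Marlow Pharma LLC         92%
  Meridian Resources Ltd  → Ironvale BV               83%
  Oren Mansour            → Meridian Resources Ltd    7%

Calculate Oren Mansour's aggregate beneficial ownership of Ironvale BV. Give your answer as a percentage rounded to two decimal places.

15.64%

Oren reaches Ironvale along 2 paths.
Via Meridian: 7% × 83% = 5.81%.
Via Kestrel → Meridian: 32% × 37% × 83% = 9.8272%.
Total: 5.81% + 9.8272% = 15.6372%.
Rounded: 15.64%.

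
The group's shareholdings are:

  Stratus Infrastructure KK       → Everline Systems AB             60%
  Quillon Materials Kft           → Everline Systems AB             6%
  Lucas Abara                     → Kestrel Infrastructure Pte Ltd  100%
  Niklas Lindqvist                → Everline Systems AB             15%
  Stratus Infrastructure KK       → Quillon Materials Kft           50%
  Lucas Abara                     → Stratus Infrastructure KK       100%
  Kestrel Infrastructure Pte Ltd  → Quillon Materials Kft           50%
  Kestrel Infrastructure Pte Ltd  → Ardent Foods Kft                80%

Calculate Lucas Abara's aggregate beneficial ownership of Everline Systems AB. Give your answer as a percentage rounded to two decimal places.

Lucas reaches Everline along 3 paths.
Via Stratus: 100% × 60% = 60%.
Via Kestrel → Quillon: 100% × 50% × 6% = 3%.
Via Stratus → Quillon: 100% × 50% × 6% = 3%.
Total: 60% + 3% + 3% = 66%.
Rounded: 66.00%.

66.00%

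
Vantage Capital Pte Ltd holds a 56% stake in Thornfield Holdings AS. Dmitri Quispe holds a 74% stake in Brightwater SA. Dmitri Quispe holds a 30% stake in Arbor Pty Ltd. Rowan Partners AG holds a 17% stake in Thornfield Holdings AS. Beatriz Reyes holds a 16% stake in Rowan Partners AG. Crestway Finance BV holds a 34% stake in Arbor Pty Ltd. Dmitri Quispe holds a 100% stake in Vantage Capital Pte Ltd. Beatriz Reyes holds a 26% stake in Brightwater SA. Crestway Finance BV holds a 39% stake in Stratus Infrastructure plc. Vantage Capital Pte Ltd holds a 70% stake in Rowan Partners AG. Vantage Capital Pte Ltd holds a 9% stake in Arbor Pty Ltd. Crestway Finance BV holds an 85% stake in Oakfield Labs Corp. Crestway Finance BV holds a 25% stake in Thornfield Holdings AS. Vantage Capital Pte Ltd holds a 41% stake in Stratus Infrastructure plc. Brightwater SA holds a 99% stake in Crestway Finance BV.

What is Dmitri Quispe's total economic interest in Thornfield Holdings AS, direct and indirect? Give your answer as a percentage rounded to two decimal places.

86.22%

Dmitri reaches Thornfield along 3 paths.
Via Brightwater → Crestway: 74% × 99% × 25% = 18.315%.
Via Vantage → Rowan: 100% × 70% × 17% = 11.9%.
Via Vantage: 100% × 56% = 56%.
Total: 18.315% + 11.9% + 56% = 86.215%.
Rounded: 86.22%.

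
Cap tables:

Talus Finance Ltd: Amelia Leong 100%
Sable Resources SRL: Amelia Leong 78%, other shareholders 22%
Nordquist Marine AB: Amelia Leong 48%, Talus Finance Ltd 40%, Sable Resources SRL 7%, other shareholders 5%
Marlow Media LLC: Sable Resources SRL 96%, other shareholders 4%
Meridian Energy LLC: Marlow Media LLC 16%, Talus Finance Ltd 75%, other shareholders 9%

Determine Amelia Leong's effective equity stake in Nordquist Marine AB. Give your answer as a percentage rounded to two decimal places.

Amelia reaches Nordquist along 3 paths.
Direct stake: 48% = 48%.
Via Talus: 100% × 40% = 40%.
Via Sable: 78% × 7% = 5.46%.
Total: 48% + 40% + 5.46% = 93.46%.

93.46%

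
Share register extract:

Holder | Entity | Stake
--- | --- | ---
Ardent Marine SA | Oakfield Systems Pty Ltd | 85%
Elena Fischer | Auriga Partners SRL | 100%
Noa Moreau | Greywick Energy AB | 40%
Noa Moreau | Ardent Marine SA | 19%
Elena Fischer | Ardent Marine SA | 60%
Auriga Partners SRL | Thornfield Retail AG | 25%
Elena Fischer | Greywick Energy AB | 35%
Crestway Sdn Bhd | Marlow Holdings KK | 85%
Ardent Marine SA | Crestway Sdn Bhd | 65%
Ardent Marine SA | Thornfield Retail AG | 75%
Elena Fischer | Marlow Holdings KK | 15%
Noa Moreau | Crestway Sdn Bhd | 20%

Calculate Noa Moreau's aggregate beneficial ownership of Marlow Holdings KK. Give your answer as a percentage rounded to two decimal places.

Noa reaches Marlow along 2 paths.
Via Crestway: 20% × 85% = 17%.
Via Ardent → Crestway: 19% × 65% × 85% = 10.4975%.
Total: 17% + 10.4975% = 27.4975%.
Rounded: 27.50%.

27.50%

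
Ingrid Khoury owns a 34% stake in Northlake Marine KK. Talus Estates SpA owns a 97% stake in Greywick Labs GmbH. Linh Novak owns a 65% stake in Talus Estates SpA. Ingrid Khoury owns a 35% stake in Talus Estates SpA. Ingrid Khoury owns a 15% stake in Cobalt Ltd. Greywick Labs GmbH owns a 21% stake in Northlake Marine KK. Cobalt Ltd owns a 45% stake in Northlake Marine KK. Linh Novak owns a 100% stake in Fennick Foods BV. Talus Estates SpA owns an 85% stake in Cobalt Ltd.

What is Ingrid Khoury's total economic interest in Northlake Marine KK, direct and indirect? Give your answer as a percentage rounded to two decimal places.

Ingrid reaches Northlake along 4 paths.
Via Talus → Greywick: 35% × 97% × 21% = 7.1295%.
Direct stake: 34% = 34%.
Via Talus → Cobalt: 35% × 85% × 45% = 13.3875%.
Via Cobalt: 15% × 45% = 6.75%.
Total: 7.1295% + 34% + 13.3875% + 6.75% = 61.267%.
Rounded: 61.27%.

61.27%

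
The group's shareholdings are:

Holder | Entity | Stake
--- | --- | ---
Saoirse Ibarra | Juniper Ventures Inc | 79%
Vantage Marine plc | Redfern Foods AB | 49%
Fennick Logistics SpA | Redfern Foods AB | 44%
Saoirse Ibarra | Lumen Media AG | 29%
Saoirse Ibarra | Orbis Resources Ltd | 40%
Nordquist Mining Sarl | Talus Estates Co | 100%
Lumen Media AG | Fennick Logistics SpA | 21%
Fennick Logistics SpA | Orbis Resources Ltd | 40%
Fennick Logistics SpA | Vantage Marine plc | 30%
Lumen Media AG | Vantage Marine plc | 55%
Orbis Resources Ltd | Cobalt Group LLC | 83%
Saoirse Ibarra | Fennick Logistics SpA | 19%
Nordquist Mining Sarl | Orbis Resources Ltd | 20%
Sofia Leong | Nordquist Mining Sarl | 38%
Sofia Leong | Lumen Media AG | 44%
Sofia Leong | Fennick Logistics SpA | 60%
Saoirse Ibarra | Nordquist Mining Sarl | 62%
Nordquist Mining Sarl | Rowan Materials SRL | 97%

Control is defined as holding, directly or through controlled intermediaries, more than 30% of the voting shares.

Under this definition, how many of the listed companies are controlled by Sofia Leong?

Sofia holds 38% of Nordquist, so Sofia controls Nordquist.
Sofia holds 44% of Lumen, so Sofia controls Lumen.
Sofia and Lumen together hold 60% + 21% = 81% of Fennick, so Sofia controls Fennick.
Nordquist holds 100% of Talus, so Sofia controls Talus.
Lumen and Fennick together hold 55% + 30% = 85% of Vantage, so Sofia controls Vantage.
Nordquist holds 97% of Rowan, so Sofia controls Rowan.
Nordquist and Fennick together hold 20% + 40% = 60% of Orbis, so Sofia controls Orbis.
Fennick and Vantage together hold 44% + 49% = 93% of Redfern, so Sofia controls Redfern.
Orbis holds 83% of Cobalt, so Sofia controls Cobalt.
No other company's threshold is met.
Sofia controls 9 companies.

9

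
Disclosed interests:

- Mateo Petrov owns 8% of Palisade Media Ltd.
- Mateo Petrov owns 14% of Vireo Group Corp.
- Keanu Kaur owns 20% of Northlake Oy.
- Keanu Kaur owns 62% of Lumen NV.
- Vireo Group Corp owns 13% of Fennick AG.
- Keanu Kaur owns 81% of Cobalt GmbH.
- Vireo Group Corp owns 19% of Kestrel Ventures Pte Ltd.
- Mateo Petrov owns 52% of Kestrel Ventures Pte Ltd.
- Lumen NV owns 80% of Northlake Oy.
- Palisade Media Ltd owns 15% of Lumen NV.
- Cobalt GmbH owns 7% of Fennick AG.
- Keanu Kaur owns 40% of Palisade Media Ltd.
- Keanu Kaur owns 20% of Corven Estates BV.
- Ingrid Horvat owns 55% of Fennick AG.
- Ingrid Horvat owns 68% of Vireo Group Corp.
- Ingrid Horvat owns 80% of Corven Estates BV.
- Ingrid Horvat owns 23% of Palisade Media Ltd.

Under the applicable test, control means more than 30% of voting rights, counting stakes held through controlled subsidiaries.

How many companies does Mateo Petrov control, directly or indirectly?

1

Mateo holds 52% of Kestrel, so Mateo controls Kestrel.
No other company's threshold is met.
Mateo controls 1 company.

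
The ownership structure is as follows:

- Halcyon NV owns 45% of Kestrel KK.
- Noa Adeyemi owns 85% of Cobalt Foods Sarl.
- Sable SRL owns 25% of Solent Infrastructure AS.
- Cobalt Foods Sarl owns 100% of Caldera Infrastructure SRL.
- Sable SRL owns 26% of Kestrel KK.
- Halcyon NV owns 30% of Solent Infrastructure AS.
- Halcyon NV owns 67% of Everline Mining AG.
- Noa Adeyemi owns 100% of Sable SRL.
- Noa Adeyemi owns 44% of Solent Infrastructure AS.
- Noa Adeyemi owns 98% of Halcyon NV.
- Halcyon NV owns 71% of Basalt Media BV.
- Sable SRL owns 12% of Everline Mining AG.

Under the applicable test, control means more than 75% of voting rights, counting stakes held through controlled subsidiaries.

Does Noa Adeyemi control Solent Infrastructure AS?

Noa holds 100% of Sable, so Noa controls Sable.
Noa holds 98% of Halcyon, so Noa controls Halcyon.
Halcyon and Noa and Sable together hold 30% + 44% + 25% = 99% of Solent, so Noa controls Solent.

Yes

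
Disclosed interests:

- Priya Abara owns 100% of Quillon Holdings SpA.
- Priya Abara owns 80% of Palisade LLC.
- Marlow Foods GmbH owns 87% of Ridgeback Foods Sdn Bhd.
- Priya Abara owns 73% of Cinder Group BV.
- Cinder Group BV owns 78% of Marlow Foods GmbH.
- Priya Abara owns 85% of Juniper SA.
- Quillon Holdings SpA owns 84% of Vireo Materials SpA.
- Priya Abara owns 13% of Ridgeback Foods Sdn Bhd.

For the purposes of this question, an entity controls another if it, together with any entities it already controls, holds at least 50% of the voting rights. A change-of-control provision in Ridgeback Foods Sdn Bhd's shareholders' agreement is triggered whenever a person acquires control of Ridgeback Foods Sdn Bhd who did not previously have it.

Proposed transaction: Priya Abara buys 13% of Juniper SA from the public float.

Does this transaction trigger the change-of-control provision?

The purchase changes only Priya's holdings, so Priya is the only person who could newly come to control Ridgeback.
Priya holds 73% of Cinder, so Priya controls Cinder.
Cinder holds 78% of Marlow, so Priya controls Marlow.
Marlow and Priya together hold 87% + 13% = 100% of Ridgeback, so Priya controls Ridgeback.
So Priya already controls Ridgeback before the transaction.
After the purchase, Priya's direct stake in Juniper rises to 85% + 13% = 98%.
Priya controlled Ridgeback already, so this is not a new person acquiring control; every other person's position is unchanged or reduced.
No new person acquires control, so the clause is not triggered.

No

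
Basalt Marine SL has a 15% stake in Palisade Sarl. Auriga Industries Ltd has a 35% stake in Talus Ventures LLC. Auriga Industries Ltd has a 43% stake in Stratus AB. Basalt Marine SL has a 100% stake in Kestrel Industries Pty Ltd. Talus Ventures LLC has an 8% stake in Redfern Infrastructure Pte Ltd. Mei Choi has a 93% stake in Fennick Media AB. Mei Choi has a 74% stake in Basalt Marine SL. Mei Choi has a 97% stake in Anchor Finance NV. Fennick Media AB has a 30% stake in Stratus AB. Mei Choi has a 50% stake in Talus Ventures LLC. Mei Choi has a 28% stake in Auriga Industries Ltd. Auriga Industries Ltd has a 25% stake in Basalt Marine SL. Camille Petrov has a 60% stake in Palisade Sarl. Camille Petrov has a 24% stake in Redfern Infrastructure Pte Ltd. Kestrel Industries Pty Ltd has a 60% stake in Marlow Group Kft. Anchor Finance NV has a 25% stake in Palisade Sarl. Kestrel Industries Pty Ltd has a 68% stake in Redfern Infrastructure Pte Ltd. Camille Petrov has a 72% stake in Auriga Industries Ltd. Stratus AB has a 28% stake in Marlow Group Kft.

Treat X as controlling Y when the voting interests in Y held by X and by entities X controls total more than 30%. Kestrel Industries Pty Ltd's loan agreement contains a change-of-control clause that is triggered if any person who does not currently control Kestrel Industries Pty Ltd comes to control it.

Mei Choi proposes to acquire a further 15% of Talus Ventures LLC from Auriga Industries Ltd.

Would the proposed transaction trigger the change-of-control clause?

The purchase adds only to Mei's holdings (Auriga's stake shrinks), so Mei is the only person who could newly come to control Kestrel.
Mei holds 74% of Basalt, so Mei controls Basalt.
Basalt holds 100% of Kestrel, so Mei controls Kestrel.
So Mei already controls Kestrel before the transaction.
After the purchase, Mei's direct stake in Talus rises to 50% + 15% = 65%, and Auriga's stake falls to 20%.
Mei controlled Kestrel already, so this is not a new person acquiring control; every other person's position is unchanged or reduced.
No new person acquires control, so the clause is not triggered.

No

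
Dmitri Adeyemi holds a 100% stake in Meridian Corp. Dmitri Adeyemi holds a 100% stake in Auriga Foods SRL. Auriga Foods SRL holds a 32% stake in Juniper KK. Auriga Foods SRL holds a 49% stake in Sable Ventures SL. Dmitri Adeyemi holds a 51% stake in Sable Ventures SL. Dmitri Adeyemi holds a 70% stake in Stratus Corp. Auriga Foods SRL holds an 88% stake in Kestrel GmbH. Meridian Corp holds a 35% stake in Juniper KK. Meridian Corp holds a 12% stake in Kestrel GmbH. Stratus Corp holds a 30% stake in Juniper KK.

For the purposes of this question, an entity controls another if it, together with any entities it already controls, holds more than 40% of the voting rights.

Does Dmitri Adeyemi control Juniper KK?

Dmitri holds 100% of Meridian, so Dmitri controls Meridian.
Dmitri holds 70% of Stratus, so Dmitri controls Stratus.
Dmitri holds 100% of Auriga, so Dmitri controls Auriga.
Meridian and Stratus and Auriga together hold 35% + 30% + 32% = 97% of Juniper, so Dmitri controls Juniper.

Yes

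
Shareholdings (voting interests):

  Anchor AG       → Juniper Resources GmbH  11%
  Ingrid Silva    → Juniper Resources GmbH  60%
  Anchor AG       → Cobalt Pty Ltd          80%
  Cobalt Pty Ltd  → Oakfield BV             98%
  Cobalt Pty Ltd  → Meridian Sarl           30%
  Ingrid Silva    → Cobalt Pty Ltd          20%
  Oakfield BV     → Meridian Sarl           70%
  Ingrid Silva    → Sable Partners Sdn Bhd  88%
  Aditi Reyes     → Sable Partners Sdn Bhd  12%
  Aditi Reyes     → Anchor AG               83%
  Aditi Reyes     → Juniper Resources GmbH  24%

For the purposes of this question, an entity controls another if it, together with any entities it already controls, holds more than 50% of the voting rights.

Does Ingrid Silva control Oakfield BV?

No

Ingrid holds 88% of Sable, so Ingrid controls Sable.
Ingrid holds 60% of Juniper, so Ingrid controls Juniper.
Neither Ingrid nor any entity Ingrid controls holds any voting interest in Oakfield.
So Ingrid does not control Oakfield.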